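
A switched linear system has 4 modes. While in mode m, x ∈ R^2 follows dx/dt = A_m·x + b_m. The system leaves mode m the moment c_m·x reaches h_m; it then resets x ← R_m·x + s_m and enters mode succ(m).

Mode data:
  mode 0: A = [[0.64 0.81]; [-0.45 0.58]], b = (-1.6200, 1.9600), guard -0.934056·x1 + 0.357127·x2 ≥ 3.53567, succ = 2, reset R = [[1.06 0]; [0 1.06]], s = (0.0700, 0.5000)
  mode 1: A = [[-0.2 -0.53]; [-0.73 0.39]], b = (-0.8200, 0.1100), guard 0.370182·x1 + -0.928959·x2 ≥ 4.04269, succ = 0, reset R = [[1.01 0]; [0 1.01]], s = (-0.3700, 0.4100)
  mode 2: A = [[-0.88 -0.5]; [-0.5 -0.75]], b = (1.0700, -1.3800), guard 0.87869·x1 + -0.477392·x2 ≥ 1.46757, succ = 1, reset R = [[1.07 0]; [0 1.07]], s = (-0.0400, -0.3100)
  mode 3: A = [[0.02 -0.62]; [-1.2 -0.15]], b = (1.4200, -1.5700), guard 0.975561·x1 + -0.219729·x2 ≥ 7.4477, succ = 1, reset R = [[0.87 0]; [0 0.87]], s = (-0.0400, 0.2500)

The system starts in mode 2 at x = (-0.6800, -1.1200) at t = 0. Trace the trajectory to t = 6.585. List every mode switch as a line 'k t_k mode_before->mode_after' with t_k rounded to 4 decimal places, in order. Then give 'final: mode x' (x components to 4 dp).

1 0.9428 2->1
2 2.0084 1->0
3 3.0877 0->2
4 5.0811 2->1
5 6.1292 1->0
final: 0 -1.0673 -3.4862

Mode 2: guard c·x = 1.4676 hit at Δt = 0.9428 (t = 0.9428), x⁻ = (0.8193, -1.5661) → reset → x⁺ = (0.8367, -1.9858), jump to mode 1
Mode 1: guard c·x = 4.0427 hit at Δt = 1.0656 (t = 2.0084), x⁻ = (1.3340, -3.8203) → reset → x⁺ = (0.9773, -3.4485), jump to mode 0
Mode 0: guard c·x = 3.5357 hit at Δt = 1.0793 (t = 3.0877), x⁻ = (-4.7834, -2.6106) → reset → x⁺ = (-5.0004, -2.2673), jump to mode 2
Mode 2: guard c·x = 1.4676 hit at Δt = 1.9934 (t = 5.0811), x⁻ = (0.8011, -1.5997) → reset → x⁺ = (0.8171, -2.0217), jump to mode 1
Mode 1: guard c·x = 4.0427 hit at Δt = 1.0481 (t = 6.1292), x⁻ = (1.3216, -3.8252) → reset → x⁺ = (0.9648, -3.4535), jump to mode 0
Mode 0: flow for 0.4558 to horizon, guard not reached → x = (-1.0673, -3.4862)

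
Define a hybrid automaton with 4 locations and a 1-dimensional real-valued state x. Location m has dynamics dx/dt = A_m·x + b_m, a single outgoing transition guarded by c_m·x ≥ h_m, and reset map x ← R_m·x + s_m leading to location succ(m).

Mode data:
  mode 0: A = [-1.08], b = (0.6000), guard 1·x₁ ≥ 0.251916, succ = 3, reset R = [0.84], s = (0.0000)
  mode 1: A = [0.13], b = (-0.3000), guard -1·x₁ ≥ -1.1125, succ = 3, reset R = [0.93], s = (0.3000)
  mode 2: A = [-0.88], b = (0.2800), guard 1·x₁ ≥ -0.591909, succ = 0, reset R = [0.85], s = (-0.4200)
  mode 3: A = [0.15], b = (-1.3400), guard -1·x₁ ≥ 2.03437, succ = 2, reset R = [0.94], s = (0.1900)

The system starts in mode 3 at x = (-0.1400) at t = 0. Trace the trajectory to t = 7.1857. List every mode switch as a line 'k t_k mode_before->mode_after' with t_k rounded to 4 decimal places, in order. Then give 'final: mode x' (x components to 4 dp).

1 1.2641 3->2
2 2.1816 2->0
3 3.6474 0->3
4 5.1750 3->2
5 6.0925 2->0
final: 0 0.1015

Mode 3: guard c·x = 2.0344 hit at Δt = 1.2641 (t = 1.2641), x⁻ = (-2.0344) → reset → x⁺ = (-1.7223), jump to mode 2
Mode 2: guard c·x = -0.5919 hit at Δt = 0.9175 (t = 2.1816), x⁻ = (-0.5919) → reset → x⁺ = (-0.9231), jump to mode 0
Mode 0: guard c·x = 0.2519 hit at Δt = 1.4658 (t = 3.6474), x⁻ = (0.2519) → reset → x⁺ = (0.2116), jump to mode 3
Mode 3: guard c·x = 2.0344 hit at Δt = 1.5276 (t = 5.1750), x⁻ = (-2.0344) → reset → x⁺ = (-1.7223), jump to mode 2
Mode 2: guard c·x = -0.5919 hit at Δt = 0.9175 (t = 6.0925), x⁻ = (-0.5919) → reset → x⁺ = (-0.9231), jump to mode 0
Mode 0: flow for 1.0932 to horizon, guard not reached → x = (0.1015)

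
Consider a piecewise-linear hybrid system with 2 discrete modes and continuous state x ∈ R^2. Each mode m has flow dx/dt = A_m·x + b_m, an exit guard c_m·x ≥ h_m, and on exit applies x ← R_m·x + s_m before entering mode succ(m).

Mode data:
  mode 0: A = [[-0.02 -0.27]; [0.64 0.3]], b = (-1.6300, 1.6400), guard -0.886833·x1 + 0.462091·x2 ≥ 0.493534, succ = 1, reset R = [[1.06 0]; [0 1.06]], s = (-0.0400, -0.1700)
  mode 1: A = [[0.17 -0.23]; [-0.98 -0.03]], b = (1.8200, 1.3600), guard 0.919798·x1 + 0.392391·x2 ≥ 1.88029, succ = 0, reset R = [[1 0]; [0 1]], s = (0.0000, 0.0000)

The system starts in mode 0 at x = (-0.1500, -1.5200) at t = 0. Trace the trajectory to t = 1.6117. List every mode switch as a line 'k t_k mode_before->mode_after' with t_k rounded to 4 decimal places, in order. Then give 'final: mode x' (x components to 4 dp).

1 0.6764 0->1
final: 1 0.5802 0.3979

Mode 0: guard c·x = 0.4935 hit at Δt = 0.6764 (t = 0.6764), x⁻ = (-1.0273, -0.9035) → reset → x⁺ = (-1.1289, -1.1277), jump to mode 1
Mode 1: flow for 0.9353 to horizon, guard not reached → x = (0.5802, 0.3979)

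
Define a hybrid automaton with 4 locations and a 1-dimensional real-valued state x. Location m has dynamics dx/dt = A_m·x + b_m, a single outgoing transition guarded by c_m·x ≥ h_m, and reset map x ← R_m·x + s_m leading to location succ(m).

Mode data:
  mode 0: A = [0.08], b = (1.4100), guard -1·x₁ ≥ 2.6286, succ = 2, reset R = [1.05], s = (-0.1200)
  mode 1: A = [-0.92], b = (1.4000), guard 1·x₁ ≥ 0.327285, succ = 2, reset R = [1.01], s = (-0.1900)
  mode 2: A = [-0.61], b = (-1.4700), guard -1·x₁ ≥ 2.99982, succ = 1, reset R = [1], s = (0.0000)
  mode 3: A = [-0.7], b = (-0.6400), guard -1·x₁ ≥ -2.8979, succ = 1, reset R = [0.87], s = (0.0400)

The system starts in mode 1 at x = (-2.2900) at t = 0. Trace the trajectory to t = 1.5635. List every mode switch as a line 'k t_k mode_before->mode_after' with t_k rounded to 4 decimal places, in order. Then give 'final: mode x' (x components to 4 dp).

Mode 1: guard c·x = 0.3273 hit at Δt = 1.2613 (t = 1.2613), x⁻ = (0.3273) → reset → x⁺ = (0.1406), jump to mode 2
Mode 2: flow for 0.3022 to horizon, guard not reached → x = (-0.2888)

1 1.2613 1->2
final: 2 -0.2888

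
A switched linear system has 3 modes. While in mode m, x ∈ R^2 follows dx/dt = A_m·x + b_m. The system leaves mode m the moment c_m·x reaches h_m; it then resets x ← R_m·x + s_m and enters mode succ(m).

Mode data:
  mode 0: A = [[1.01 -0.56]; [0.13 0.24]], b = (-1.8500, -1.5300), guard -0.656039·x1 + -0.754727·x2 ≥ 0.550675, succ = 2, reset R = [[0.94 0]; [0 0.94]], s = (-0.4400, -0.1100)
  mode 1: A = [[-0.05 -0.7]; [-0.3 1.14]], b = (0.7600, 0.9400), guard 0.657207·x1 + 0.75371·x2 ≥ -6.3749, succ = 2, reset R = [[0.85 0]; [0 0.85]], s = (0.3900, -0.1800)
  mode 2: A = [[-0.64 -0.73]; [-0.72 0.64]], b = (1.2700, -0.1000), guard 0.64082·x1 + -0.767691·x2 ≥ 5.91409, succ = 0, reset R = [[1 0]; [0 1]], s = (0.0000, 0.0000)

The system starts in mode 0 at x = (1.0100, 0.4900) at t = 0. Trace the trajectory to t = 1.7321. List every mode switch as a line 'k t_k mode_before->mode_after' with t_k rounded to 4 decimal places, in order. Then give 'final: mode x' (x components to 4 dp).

1 0.8077 0->2
final: 2 1.2443 -1.8269

Mode 0: guard c·x = 0.5507 hit at Δt = 0.8077 (t = 0.8077), x⁻ = (-0.0260, -0.7070) → reset → x⁺ = (-0.4645, -0.7746), jump to mode 2
Mode 2: flow for 0.9244 to horizon, guard not reached → x = (1.2443, -1.8269)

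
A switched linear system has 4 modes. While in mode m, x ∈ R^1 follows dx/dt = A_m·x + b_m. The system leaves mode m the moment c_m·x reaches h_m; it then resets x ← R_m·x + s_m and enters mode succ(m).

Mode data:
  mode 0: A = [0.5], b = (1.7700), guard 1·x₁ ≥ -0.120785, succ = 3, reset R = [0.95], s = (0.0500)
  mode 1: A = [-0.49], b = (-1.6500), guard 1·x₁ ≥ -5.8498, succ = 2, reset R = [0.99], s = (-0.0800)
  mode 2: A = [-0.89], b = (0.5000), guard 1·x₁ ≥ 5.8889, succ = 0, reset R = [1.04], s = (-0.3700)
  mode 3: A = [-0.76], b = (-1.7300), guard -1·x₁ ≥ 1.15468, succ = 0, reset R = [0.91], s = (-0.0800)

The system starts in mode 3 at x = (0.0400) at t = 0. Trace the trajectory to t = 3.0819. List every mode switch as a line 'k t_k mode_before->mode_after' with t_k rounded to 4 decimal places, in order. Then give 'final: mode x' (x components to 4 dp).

Mode 3: guard c·x = 1.1547 hit at Δt = 0.9542 (t = 0.9542), x⁻ = (-1.1547) → reset → x⁺ = (-1.1308), jump to mode 0
Mode 0: guard c·x = -0.1208 hit at Δt = 0.7002 (t = 1.6544), x⁻ = (-0.1208) → reset → x⁺ = (-0.0647), jump to mode 3
Mode 3: guard c·x = 1.1547 hit at Δt = 0.8933 (t = 2.5477), x⁻ = (-1.1547) → reset → x⁺ = (-1.1308), jump to mode 0
Mode 0: flow for 0.5342 to horizon, guard not reached → x = (-0.3931)

1 0.9542 3->0
2 1.6544 0->3
3 2.5477 3->0
final: 0 -0.3931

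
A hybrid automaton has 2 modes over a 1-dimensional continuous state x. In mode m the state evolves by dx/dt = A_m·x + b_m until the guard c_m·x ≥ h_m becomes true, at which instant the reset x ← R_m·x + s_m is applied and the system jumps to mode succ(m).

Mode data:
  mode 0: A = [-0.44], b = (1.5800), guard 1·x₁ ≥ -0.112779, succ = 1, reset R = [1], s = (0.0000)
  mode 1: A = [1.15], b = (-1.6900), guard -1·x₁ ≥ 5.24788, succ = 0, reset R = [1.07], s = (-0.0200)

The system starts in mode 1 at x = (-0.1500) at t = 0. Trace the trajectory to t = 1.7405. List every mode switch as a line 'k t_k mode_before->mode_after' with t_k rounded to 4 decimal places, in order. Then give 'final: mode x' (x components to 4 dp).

Mode 1: guard c·x = 5.2479 hit at Δt = 1.2370 (t = 1.2370), x⁻ = (-5.2479) → reset → x⁺ = (-5.6352), jump to mode 0
Mode 0: flow for 0.5035 to horizon, guard not reached → x = (-3.8018)

1 1.2370 1->0
final: 0 -3.8018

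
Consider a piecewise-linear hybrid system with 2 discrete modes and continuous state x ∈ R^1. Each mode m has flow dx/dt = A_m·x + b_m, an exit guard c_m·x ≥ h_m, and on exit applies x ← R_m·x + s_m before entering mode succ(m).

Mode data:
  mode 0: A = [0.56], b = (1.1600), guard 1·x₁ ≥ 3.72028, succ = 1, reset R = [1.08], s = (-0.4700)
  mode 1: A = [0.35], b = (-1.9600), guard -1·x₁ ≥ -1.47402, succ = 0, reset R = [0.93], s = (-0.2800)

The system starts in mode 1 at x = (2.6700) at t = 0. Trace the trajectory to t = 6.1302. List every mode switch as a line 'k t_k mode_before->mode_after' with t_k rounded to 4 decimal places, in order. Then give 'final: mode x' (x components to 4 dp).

Mode 1: guard c·x = -1.4740 hit at Δt = 0.9780 (t = 0.9780), x⁻ = (1.4740) → reset → x⁺ = (1.0908), jump to mode 0
Mode 0: guard c·x = 3.7203 hit at Δt = 1.0806 (t = 2.0586), x⁻ = (3.7203) → reset → x⁺ = (3.5479), jump to mode 1
Mode 1: guard c·x = -1.4740 hit at Δt = 1.9955 (t = 4.0542), x⁻ = (1.4740) → reset → x⁺ = (1.0908), jump to mode 0
Mode 0: guard c·x = 3.7203 hit at Δt = 1.0806 (t = 5.1348), x⁻ = (3.7203) → reset → x⁺ = (3.5479), jump to mode 1
Mode 1: flow for 0.9954 to horizon, guard not reached → x = (2.6926)

1 0.9780 1->0
2 2.0586 0->1
3 4.0542 1->0
4 5.1348 0->1
final: 1 2.6926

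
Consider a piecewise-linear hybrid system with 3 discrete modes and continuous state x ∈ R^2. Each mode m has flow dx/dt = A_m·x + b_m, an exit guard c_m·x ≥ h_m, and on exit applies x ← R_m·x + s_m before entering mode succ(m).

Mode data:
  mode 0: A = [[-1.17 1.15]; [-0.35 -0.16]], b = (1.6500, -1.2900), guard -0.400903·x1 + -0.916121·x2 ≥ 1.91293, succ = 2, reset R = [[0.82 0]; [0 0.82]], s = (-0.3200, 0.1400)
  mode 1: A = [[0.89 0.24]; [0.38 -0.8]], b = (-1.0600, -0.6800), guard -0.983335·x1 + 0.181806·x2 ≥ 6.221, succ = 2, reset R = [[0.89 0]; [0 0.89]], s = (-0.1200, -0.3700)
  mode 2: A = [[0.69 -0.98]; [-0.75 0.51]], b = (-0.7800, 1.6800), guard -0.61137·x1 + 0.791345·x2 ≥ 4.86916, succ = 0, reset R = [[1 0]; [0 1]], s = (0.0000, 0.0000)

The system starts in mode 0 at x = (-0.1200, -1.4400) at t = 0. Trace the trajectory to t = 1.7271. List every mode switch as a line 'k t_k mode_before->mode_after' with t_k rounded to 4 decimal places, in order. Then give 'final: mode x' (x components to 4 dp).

1 0.5745 0->2
final: 2 -1.2475 0.6484

Mode 0: guard c·x = 1.9129 hit at Δt = 0.5745 (t = 0.5745), x⁻ = (-0.2147, -1.9941) → reset → x⁺ = (-0.4961, -1.4952), jump to mode 2
Mode 2: flow for 1.1526 to horizon, guard not reached → x = (-1.2475, 0.6484)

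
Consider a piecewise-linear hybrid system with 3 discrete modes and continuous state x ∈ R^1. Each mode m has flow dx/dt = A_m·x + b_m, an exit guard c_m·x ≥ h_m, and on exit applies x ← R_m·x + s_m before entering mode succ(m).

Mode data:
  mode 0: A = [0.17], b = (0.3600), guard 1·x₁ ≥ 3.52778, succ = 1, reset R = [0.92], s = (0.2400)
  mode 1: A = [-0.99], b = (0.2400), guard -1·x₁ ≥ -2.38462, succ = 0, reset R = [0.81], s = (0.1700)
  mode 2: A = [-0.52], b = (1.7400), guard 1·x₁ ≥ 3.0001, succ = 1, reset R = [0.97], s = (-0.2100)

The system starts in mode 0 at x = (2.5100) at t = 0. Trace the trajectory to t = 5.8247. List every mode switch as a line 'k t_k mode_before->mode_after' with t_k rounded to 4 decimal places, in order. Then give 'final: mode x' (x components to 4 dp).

Mode 0: guard c·x = 3.5278 hit at Δt = 1.1694 (t = 1.1694), x⁻ = (3.5278) → reset → x⁺ = (3.4856), jump to mode 1
Mode 1: guard c·x = -2.3846 hit at Δt = 0.4189 (t = 1.5883), x⁻ = (2.3846) → reset → x⁺ = (2.1015), jump to mode 0
Mode 0: guard c·x = 3.5278 hit at Δt = 1.7130 (t = 3.3013), x⁻ = (3.5278) → reset → x⁺ = (3.4856), jump to mode 1
Mode 1: guard c·x = -2.3846 hit at Δt = 0.4189 (t = 3.7201), x⁻ = (2.3846) → reset → x⁺ = (2.1015), jump to mode 0
Mode 0: guard c·x = 3.5278 hit at Δt = 1.7130 (t = 5.4331), x⁻ = (3.5278) → reset → x⁺ = (3.4856), jump to mode 1
Mode 1: flow for 0.3916 to horizon, guard not reached → x = (2.4433)

1 1.1694 0->1
2 1.5883 1->0
3 3.3013 0->1
4 3.7201 1->0
5 5.4331 0->1
final: 1 2.4433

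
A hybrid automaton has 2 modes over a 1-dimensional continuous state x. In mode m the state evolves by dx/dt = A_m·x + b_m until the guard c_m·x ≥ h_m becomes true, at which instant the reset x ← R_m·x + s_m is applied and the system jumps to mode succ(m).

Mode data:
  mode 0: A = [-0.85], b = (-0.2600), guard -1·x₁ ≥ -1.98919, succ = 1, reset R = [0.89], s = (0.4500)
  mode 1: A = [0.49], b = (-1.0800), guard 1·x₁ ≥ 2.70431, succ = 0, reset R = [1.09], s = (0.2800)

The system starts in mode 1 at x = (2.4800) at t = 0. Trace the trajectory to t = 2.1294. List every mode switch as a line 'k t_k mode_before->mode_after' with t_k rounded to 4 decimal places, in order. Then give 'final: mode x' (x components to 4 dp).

Mode 1: guard c·x = 2.7043 hit at Δt = 1.2142 (t = 1.2142), x⁻ = (2.7043) → reset → x⁺ = (3.2277), jump to mode 0
Mode 0: guard c·x = -1.9892 hit at Δt = 0.5077 (t = 1.7219), x⁻ = (1.9892) → reset → x⁺ = (2.2204), jump to mode 1
Mode 1: flow for 0.4075 to horizon, guard not reached → x = (2.2240)

1 1.2142 1->0
2 1.7219 0->1
final: 1 2.2240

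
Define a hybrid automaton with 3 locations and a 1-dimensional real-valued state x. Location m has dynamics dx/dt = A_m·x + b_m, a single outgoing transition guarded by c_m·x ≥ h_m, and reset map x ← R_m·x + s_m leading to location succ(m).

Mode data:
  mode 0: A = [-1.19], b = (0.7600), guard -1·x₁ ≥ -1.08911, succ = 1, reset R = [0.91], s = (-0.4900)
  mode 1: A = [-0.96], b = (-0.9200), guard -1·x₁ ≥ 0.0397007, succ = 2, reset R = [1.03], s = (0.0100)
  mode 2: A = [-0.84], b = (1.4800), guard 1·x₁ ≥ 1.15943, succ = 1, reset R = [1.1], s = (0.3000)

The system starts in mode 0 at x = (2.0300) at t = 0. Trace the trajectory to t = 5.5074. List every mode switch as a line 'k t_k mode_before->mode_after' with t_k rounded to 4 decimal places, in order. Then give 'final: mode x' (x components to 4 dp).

Mode 0: guard c·x = -1.0891 hit at Δt = 0.9477 (t = 0.9477), x⁻ = (1.0891) → reset → x⁺ = (0.5011), jump to mode 1
Mode 1: guard c·x = 0.0397 hit at Δt = 0.4822 (t = 1.4299), x⁻ = (-0.0397) → reset → x⁺ = (-0.0309), jump to mode 2
Mode 2: guard c·x = 1.1594 hit at Δt = 1.2982 (t = 2.7281), x⁻ = (1.1594) → reset → x⁺ = (1.5754), jump to mode 1
Mode 1: guard c·x = 0.0397 hit at Δt = 1.0568 (t = 3.7849), x⁻ = (-0.0397) → reset → x⁺ = (-0.0309), jump to mode 2
Mode 2: guard c·x = 1.1594 hit at Δt = 1.2982 (t = 5.0831), x⁻ = (1.1594) → reset → x⁺ = (1.5754), jump to mode 1
Mode 1: flow for 0.4243 to horizon, guard not reached → x = (0.7277)

1 0.9477 0->1
2 1.4299 1->2
3 2.7281 2->1
4 3.7849 1->2
5 5.0831 2->1
final: 1 0.7277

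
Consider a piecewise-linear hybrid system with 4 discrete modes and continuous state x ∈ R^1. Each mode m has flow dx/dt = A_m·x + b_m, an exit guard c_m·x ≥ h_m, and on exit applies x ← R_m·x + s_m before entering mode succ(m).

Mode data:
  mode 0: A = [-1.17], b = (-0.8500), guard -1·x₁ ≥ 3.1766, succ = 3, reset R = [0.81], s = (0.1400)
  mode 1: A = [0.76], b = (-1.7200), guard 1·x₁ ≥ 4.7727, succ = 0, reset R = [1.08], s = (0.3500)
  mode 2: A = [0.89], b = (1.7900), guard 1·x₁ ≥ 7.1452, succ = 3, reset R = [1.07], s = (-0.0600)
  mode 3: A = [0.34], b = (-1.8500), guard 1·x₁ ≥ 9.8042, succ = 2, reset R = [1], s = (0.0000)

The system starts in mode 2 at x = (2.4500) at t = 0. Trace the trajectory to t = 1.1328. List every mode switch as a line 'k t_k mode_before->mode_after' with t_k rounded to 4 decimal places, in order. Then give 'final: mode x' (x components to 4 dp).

Mode 2: guard c·x = 7.1452 hit at Δt = 0.8079 (t = 0.8079), x⁻ = (7.1452) → reset → x⁺ = (7.5854), jump to mode 3
Mode 3: flow for 0.3249 to horizon, guard not reached → x = (7.8358)

1 0.8079 2->3
final: 3 7.8358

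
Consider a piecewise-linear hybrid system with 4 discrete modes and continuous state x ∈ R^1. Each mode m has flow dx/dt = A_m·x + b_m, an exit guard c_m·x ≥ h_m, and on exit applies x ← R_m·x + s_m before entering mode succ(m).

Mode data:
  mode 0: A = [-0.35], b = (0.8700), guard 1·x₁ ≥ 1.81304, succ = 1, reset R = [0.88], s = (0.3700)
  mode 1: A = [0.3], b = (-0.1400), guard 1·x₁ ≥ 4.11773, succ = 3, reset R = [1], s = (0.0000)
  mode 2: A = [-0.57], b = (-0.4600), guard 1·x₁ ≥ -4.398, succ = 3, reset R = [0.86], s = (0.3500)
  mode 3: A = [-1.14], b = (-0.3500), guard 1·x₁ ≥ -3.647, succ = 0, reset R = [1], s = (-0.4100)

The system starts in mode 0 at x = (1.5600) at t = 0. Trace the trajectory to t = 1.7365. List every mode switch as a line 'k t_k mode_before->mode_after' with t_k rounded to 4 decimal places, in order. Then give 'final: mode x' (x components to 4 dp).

1 0.9123 0->1
final: 1 2.3859

Mode 0: guard c·x = 1.8130 hit at Δt = 0.9123 (t = 0.9123), x⁻ = (1.8130) → reset → x⁺ = (1.9655), jump to mode 1
Mode 1: flow for 0.8242 to horizon, guard not reached → x = (2.3859)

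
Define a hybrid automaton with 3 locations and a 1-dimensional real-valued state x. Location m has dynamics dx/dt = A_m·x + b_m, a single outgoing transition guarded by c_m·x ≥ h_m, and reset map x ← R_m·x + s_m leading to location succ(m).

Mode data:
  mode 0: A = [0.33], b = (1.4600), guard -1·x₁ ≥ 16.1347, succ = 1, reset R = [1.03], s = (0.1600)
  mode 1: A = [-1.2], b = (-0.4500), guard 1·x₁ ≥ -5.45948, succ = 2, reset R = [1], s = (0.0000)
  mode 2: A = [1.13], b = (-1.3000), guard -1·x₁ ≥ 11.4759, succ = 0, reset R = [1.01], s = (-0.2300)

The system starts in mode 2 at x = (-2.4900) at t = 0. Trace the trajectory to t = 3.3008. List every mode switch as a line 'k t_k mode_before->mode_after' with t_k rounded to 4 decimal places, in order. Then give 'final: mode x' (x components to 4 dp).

Mode 2: guard c·x = 11.4759 hit at Δt = 1.1006 (t = 1.1006), x⁻ = (-11.4759) → reset → x⁺ = (-11.8207), jump to mode 0
Mode 0: guard c·x = 16.1347 hit at Δt = 1.3924 (t = 2.4930), x⁻ = (-16.1347) → reset → x⁺ = (-16.4587), jump to mode 1
Mode 1: flow for 0.8078 to horizon, guard not reached → x = (-6.4759)

1 1.1006 2->0
2 2.4930 0->1
final: 1 -6.4759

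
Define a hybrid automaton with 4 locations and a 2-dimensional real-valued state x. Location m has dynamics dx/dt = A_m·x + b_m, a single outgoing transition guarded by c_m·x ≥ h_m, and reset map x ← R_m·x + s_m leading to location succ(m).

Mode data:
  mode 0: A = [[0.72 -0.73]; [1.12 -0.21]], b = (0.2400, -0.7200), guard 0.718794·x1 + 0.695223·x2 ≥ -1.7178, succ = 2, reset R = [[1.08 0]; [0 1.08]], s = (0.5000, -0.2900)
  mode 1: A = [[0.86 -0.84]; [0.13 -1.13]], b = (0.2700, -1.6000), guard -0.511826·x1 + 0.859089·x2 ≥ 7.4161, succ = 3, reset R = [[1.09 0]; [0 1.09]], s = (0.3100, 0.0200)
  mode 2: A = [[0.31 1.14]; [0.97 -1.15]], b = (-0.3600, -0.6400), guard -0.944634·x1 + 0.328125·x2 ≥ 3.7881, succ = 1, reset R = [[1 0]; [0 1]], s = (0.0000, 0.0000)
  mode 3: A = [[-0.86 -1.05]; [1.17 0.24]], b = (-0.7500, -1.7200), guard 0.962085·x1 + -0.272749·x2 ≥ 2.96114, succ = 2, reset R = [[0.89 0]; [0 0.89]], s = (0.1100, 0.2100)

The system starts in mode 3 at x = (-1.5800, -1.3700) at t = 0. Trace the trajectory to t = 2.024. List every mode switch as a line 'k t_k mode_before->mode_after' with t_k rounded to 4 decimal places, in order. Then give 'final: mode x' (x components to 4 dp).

Mode 3: guard c·x = 2.9611 hit at Δt = 1.2896 (t = 1.2896), x⁻ = (1.8076, -4.4804) → reset → x⁺ = (1.7188, -3.7776), jump to mode 2
Mode 2: flow for 0.7344 to horizon, guard not reached → x = (-0.5311, -1.7737)

1 1.2896 3->2
final: 2 -0.5311 -1.7737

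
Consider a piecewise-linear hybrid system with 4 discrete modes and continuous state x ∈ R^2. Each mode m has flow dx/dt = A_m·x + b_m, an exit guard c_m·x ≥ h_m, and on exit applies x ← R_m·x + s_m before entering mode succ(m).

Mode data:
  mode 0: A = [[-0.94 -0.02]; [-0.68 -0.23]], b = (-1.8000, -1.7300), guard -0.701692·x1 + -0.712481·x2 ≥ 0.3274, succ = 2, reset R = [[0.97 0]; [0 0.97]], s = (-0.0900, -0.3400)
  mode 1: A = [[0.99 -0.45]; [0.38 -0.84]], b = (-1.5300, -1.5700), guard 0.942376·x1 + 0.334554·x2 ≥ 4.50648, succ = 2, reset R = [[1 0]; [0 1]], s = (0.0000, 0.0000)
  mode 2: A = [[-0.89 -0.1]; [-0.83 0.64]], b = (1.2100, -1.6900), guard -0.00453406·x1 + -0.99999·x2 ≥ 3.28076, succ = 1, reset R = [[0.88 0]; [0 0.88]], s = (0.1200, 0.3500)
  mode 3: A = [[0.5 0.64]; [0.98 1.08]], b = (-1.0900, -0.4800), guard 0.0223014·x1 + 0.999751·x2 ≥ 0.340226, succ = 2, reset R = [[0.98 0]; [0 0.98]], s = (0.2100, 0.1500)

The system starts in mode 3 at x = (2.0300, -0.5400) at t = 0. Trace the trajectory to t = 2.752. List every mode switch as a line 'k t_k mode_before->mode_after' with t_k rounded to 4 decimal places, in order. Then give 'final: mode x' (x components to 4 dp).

1 0.6807 3->2
2 1.6059 2->1
final: 1 3.8736 -1.3470

Mode 3: guard c·x = 0.3402 hit at Δt = 0.6807 (t = 0.6807), x⁻ = (1.8727, 0.2985) → reset → x⁺ = (2.0453, 0.4426), jump to mode 2
Mode 2: guard c·x = 3.2808 hit at Δt = 0.9252 (t = 1.6059), x⁻ = (1.7558, -3.2888) → reset → x⁺ = (1.6651, -2.5441), jump to mode 1
Mode 1: flow for 1.1461 to horizon, guard not reached → x = (3.8736, -1.3470)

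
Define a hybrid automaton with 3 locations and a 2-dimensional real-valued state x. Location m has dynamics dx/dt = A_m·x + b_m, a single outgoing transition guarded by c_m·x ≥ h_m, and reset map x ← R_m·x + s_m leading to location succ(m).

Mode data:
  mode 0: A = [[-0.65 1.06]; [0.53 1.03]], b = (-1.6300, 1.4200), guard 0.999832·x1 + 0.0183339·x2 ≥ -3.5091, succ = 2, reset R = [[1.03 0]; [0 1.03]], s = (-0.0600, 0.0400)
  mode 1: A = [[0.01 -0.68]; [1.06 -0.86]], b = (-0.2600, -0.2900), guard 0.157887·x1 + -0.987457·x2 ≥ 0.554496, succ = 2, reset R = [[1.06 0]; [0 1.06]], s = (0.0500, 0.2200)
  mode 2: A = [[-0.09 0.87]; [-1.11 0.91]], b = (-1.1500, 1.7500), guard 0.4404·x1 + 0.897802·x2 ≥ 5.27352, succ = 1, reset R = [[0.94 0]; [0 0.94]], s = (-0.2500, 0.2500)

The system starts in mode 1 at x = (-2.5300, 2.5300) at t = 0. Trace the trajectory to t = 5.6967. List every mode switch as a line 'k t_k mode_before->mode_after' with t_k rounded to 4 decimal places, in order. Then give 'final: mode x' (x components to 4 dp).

Mode 1: guard c·x = 0.5545 hit at Δt = 0.9081 (t = 0.9081), x⁻ = (-3.1307, -1.0621) → reset → x⁺ = (-3.2686, -0.9058), jump to mode 2
Mode 2: guard c·x = 5.2735 hit at Δt = 1.0275 (t = 1.9356), x⁻ = (-1.9450, 6.8279) → reset → x⁺ = (-2.0783, 6.6682), jump to mode 1
Mode 1: guard c·x = 0.5545 hit at Δt = 1.2720 (t = 3.2076), x⁻ = (-4.3820, -1.2622) → reset → x⁺ = (-4.5950, -1.1179), jump to mode 2
Mode 2: guard c·x = 5.2735 hit at Δt = 0.9379 (t = 4.1455), x⁻ = (-3.1305, 7.4094) → reset → x⁺ = (-3.1927, 7.2149), jump to mode 1
Mode 1: guard c·x = 0.5545 hit at Δt = 1.1503 (t = 5.2958), x⁻ = (-5.4221, -1.4285) → reset → x⁺ = (-5.6974, -1.2942), jump to mode 2
Mode 2: flow for 0.4009 to horizon, guard not reached → x = (-5.8389, 2.1318)

1 0.9081 1->2
2 1.9356 2->1
3 3.2076 1->2
4 4.1455 2->1
5 5.2958 1->2
final: 2 -5.8389 2.1318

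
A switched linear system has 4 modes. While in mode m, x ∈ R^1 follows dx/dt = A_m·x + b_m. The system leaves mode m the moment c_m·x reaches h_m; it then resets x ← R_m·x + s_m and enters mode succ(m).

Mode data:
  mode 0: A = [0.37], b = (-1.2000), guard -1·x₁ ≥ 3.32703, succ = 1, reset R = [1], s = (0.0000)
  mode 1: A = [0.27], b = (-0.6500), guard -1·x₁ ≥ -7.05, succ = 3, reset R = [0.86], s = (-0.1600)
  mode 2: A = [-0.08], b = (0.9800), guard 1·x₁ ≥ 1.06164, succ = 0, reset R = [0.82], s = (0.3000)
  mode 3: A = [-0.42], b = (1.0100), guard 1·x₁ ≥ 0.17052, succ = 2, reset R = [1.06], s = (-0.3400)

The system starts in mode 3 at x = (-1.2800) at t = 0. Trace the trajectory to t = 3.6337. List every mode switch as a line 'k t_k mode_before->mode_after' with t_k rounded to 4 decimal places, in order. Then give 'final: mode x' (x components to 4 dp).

1 1.1912 3->2
2 2.4858 2->0
final: 0 0.0737

Mode 3: guard c·x = 0.1705 hit at Δt = 1.1912 (t = 1.1912), x⁻ = (0.1705) → reset → x⁺ = (-0.1592), jump to mode 2
Mode 2: guard c·x = 1.0616 hit at Δt = 1.2946 (t = 2.4858), x⁻ = (1.0616) → reset → x⁺ = (1.1705), jump to mode 0
Mode 0: flow for 1.1479 to horizon, guard not reached → x = (0.0737)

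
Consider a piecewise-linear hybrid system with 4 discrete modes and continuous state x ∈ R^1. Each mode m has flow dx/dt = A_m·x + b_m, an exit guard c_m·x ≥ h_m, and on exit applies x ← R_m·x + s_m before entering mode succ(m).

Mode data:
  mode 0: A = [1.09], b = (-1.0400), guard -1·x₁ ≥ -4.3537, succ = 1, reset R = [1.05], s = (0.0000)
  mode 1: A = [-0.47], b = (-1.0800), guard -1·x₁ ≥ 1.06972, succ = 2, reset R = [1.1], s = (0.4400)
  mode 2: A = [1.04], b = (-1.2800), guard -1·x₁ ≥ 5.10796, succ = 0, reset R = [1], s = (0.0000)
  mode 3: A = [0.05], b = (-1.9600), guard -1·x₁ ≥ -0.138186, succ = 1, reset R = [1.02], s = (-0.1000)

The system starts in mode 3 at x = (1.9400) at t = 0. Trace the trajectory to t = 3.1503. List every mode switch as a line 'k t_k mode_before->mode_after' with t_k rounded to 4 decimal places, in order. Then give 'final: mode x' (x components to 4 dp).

1 0.9445 3->1
2 2.3150 1->2
final: 2 -3.4593

Mode 3: guard c·x = -0.1382 hit at Δt = 0.9445 (t = 0.9445), x⁻ = (0.1382) → reset → x⁺ = (0.0409), jump to mode 1
Mode 1: guard c·x = 1.0697 hit at Δt = 1.3705 (t = 2.3150), x⁻ = (-1.0697) → reset → x⁺ = (-0.7367), jump to mode 2
Mode 2: flow for 0.8353 to horizon, guard not reached → x = (-3.4593)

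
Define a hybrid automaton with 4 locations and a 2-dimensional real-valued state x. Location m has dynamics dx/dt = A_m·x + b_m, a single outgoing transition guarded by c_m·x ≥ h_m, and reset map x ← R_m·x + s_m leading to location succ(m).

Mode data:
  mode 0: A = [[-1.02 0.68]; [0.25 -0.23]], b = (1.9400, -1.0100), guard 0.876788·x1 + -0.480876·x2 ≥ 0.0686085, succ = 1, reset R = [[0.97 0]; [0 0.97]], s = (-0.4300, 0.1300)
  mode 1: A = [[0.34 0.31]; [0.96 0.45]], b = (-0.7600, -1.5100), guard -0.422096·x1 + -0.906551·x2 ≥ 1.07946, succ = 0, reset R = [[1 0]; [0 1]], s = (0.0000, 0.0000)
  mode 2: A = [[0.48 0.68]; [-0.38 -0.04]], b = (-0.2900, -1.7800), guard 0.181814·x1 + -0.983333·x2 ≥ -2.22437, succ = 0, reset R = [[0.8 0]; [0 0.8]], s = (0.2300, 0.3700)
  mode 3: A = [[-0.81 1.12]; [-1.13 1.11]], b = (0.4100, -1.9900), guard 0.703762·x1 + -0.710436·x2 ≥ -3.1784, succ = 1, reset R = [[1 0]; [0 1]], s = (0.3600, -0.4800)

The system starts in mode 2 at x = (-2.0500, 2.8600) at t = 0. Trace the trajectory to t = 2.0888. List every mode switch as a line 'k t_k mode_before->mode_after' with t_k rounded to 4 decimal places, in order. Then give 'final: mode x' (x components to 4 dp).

1 0.7735 2->0
2 1.3663 0->1
final: 1 -0.0911 0.4696

Mode 2: guard c·x = -2.2244 hit at Δt = 0.7735 (t = 0.7735), x⁻ = (-1.6895, 1.9497) → reset → x⁺ = (-1.1216, 1.9298), jump to mode 0
Mode 0: guard c·x = 0.0686 hit at Δt = 0.5928 (t = 1.3663), x⁻ = (0.6888, 1.1132) → reset → x⁺ = (0.2381, 1.2098), jump to mode 1
Mode 1: flow for 0.7225 to horizon, guard not reached → x = (-0.0911, 0.4696)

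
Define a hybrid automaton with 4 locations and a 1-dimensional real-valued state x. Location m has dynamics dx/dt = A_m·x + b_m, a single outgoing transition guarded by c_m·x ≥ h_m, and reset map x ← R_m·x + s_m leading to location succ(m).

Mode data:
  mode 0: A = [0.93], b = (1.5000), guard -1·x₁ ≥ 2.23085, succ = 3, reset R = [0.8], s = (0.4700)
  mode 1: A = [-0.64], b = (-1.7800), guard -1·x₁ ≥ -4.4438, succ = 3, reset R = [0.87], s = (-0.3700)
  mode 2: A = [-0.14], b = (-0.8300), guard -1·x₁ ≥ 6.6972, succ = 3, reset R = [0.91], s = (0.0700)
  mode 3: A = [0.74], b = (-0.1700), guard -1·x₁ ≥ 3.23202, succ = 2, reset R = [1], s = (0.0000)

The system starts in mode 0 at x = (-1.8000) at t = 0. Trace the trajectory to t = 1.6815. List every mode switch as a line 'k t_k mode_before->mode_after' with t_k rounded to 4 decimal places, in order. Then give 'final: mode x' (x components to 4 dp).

Mode 0: guard c·x = 2.2309 hit at Δt = 1.2847 (t = 1.2847), x⁻ = (-2.2309) → reset → x⁺ = (-1.3147), jump to mode 3
Mode 3: flow for 0.3968 to horizon, guard not reached → x = (-1.8418)

1 1.2847 0->3
final: 3 -1.8418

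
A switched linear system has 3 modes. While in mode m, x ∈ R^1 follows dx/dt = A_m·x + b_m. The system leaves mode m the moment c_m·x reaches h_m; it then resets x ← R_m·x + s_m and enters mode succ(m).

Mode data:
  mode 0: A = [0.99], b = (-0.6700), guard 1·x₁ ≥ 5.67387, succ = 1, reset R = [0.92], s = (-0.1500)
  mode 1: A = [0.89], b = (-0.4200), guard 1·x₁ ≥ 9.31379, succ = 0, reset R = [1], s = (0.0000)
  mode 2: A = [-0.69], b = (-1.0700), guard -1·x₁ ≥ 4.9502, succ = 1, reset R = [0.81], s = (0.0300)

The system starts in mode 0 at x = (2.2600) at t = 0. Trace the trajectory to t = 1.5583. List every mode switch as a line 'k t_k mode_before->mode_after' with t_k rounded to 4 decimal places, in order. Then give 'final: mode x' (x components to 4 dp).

1 1.1610 0->1
final: 1 7.0204

Mode 0: guard c·x = 5.6739 hit at Δt = 1.1610 (t = 1.1610), x⁻ = (5.6739) → reset → x⁺ = (5.0700), jump to mode 1
Mode 1: flow for 0.3973 to horizon, guard not reached → x = (7.0204)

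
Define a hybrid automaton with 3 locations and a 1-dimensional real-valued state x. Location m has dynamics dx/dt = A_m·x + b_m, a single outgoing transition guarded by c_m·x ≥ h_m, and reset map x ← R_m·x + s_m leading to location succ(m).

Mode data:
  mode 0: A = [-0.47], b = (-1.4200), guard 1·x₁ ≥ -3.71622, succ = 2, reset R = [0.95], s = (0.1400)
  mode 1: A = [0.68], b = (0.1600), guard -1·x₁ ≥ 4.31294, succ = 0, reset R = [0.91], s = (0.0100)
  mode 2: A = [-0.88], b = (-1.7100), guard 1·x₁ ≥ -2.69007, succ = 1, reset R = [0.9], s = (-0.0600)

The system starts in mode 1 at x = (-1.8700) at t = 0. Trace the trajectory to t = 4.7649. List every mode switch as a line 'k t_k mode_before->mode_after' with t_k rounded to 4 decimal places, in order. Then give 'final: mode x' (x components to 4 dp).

1 1.3442 1->0
2 1.8789 0->2
3 2.6306 2->1
4 3.5078 1->0
5 4.0425 0->2
final: 2 -2.7096

Mode 1: guard c·x = 4.3129 hit at Δt = 1.3442 (t = 1.3442), x⁻ = (-4.3129) → reset → x⁺ = (-3.9148), jump to mode 0
Mode 0: guard c·x = -3.7162 hit at Δt = 0.5347 (t = 1.8789), x⁻ = (-3.7162) → reset → x⁺ = (-3.3904), jump to mode 2
Mode 2: guard c·x = -2.6901 hit at Δt = 0.7517 (t = 2.6306), x⁻ = (-2.6901) → reset → x⁺ = (-2.4811), jump to mode 1
Mode 1: guard c·x = 4.3129 hit at Δt = 0.8772 (t = 3.5078), x⁻ = (-4.3129) → reset → x⁺ = (-3.9148), jump to mode 0
Mode 0: guard c·x = -3.7162 hit at Δt = 0.5347 (t = 4.0425), x⁻ = (-3.7162) → reset → x⁺ = (-3.3904), jump to mode 2
Mode 2: flow for 0.7224 to horizon, guard not reached → x = (-2.7096)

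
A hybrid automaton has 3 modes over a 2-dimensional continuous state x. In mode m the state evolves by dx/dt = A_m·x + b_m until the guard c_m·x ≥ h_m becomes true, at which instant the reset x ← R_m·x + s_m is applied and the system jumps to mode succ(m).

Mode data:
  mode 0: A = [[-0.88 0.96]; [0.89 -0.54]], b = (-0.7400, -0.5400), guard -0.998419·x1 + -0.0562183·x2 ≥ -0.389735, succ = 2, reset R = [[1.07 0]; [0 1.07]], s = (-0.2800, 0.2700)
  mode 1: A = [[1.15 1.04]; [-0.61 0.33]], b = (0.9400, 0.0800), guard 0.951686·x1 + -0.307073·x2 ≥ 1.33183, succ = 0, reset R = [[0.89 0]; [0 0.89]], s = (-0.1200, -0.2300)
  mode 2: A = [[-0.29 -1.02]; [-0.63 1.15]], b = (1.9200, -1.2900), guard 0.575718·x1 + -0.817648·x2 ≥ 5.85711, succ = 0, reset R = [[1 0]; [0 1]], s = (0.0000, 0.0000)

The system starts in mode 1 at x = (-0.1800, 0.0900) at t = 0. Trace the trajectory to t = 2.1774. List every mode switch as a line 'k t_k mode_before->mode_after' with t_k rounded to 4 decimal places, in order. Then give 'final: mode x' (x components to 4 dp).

1 0.9947 1->0
2 1.4324 0->2
final: 2 1.9568 -2.0156

Mode 1: guard c·x = 1.3318 hit at Δt = 0.9947 (t = 0.9947), x⁻ = (1.3726, -0.0831) → reset → x⁺ = (1.1016, -0.3040), jump to mode 0
Mode 0: guard c·x = -0.3897 hit at Δt = 0.4377 (t = 1.4324), x⁻ = (0.4018, -0.2034) → reset → x⁺ = (0.1499, 0.0524), jump to mode 2
Mode 2: flow for 0.7450 to horizon, guard not reached → x = (1.9568, -2.0156)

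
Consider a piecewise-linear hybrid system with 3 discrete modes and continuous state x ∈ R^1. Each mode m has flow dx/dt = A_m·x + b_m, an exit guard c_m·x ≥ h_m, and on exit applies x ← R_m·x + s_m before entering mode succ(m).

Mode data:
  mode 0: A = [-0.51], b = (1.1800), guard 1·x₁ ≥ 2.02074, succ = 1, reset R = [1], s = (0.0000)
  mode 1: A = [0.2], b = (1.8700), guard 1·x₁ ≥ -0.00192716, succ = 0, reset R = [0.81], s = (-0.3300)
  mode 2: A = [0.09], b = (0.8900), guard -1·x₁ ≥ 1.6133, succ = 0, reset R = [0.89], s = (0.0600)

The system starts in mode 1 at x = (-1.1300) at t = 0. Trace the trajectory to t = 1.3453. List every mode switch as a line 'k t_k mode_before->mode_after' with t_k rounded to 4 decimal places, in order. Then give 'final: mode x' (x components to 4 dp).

1 0.6430 1->0
final: 0 0.4648

Mode 1: guard c·x = -0.0019 hit at Δt = 0.6430 (t = 0.6430), x⁻ = (-0.0019) → reset → x⁺ = (-0.3316), jump to mode 0
Mode 0: flow for 0.7023 to horizon, guard not reached → x = (0.4648)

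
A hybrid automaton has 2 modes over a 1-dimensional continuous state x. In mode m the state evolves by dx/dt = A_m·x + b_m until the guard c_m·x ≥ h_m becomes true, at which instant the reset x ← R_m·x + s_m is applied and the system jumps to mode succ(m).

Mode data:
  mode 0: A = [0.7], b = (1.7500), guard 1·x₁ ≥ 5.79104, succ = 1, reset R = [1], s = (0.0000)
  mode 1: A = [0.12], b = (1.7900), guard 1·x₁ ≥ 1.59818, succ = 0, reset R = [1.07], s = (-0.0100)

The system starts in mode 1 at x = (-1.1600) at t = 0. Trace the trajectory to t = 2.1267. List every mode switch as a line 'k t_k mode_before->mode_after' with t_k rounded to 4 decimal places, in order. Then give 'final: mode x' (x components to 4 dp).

1 1.5228 1->0
final: 0 3.9098

Mode 1: guard c·x = 1.5982 hit at Δt = 1.5228 (t = 1.5228), x⁻ = (1.5982) → reset → x⁺ = (1.7001), jump to mode 0
Mode 0: flow for 0.6039 to horizon, guard not reached → x = (3.9098)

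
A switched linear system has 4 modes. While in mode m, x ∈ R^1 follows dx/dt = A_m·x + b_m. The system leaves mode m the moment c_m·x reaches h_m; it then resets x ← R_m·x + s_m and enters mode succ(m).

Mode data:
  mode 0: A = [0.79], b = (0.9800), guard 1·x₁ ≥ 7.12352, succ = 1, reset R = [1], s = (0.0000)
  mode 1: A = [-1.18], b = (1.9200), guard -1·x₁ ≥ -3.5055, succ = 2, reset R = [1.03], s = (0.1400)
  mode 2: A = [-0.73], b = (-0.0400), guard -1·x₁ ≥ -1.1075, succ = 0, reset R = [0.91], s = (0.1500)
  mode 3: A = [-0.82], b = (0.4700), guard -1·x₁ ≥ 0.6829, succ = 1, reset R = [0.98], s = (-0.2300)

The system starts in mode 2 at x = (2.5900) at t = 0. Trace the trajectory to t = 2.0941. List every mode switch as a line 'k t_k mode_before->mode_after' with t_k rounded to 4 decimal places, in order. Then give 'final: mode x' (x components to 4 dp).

Mode 2: guard c·x = -1.1075 hit at Δt = 1.1263 (t = 1.1263), x⁻ = (1.1075) → reset → x⁺ = (1.1578), jump to mode 0
Mode 0: flow for 0.9678 to horizon, guard not reached → x = (3.9112)

1 1.1263 2->0
final: 0 3.9112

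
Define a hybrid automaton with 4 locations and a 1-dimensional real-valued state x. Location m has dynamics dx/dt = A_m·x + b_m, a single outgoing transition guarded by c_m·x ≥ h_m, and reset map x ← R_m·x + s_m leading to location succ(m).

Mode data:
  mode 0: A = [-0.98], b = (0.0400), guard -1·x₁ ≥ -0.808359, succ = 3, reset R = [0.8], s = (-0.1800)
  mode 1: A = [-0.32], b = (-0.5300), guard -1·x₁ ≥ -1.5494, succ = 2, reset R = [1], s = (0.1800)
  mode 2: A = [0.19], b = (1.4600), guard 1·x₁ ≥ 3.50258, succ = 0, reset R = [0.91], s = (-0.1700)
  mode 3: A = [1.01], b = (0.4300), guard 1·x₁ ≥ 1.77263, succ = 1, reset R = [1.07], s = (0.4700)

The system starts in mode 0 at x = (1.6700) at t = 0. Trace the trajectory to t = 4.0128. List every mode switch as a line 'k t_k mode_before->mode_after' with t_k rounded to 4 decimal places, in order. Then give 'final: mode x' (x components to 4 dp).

1 0.7680 0->3
2 1.6606 3->1
3 2.3703 1->2
4 3.2786 2->0
final: 0 1.4904

Mode 0: guard c·x = -0.8084 hit at Δt = 0.7680 (t = 0.7680), x⁻ = (0.8084) → reset → x⁺ = (0.4667), jump to mode 3
Mode 3: guard c·x = 1.7726 hit at Δt = 0.8926 (t = 1.6606), x⁻ = (1.7726) → reset → x⁺ = (2.3667), jump to mode 1
Mode 1: guard c·x = -1.5494 hit at Δt = 0.7097 (t = 2.3703), x⁻ = (1.5494) → reset → x⁺ = (1.7294), jump to mode 2
Mode 2: guard c·x = 3.5026 hit at Δt = 0.9083 (t = 3.2786), x⁻ = (3.5026) → reset → x⁺ = (3.0173), jump to mode 0
Mode 0: flow for 0.7342 to horizon, guard not reached → x = (1.4904)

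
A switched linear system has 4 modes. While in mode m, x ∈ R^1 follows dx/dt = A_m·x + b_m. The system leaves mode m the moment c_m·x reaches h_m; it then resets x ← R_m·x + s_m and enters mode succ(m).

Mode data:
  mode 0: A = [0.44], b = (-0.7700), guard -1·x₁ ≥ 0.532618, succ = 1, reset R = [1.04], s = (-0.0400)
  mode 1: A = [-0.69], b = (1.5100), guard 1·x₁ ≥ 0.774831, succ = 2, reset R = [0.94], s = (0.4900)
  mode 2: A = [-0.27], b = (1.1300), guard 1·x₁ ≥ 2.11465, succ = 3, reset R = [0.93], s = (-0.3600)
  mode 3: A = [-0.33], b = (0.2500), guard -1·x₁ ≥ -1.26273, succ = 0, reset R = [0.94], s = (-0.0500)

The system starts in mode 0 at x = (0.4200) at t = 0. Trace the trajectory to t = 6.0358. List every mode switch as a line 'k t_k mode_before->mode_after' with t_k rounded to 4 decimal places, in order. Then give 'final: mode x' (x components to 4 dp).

Mode 0: guard c·x = 0.5326 hit at Δt = 1.2276 (t = 1.2276), x⁻ = (-0.5326) → reset → x⁺ = (-0.5939), jump to mode 1
Mode 1: guard c·x = 0.7748 hit at Δt = 0.9814 (t = 2.2090), x⁻ = (0.7748) → reset → x⁺ = (1.2183), jump to mode 2
Mode 2: guard c·x = 2.1147 hit at Δt = 1.3322 (t = 3.5412), x⁻ = (2.1146) → reset → x⁺ = (1.6066), jump to mode 3
Mode 3: guard c·x = -1.2627 hit at Δt = 1.5735 (t = 5.1147), x⁻ = (1.2627) → reset → x⁺ = (1.1370), jump to mode 0
Mode 0: flow for 0.9211 to horizon, guard not reached → x = (0.8306)

1 1.2276 0->1
2 2.2090 1->2
3 3.5412 2->3
4 5.1147 3->0
final: 0 0.8306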